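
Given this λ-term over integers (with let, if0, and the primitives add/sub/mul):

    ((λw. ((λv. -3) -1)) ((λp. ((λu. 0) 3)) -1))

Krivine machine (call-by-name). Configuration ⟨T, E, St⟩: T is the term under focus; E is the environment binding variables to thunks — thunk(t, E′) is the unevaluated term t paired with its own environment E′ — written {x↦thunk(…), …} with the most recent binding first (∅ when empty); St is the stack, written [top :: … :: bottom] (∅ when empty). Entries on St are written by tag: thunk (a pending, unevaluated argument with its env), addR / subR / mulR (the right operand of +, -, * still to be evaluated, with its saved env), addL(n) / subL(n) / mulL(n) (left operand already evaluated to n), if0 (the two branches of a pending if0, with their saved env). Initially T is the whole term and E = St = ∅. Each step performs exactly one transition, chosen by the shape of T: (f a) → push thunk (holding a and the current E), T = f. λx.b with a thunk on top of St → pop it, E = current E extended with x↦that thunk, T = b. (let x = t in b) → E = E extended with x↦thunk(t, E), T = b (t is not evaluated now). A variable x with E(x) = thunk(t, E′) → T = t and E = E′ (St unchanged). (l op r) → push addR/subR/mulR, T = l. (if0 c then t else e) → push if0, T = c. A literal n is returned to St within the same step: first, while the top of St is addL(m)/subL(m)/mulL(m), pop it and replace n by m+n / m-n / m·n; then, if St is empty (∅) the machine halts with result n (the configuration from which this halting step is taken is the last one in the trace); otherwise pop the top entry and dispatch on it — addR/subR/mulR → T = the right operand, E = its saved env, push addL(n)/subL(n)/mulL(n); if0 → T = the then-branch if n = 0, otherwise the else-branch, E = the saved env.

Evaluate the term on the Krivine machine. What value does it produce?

t=0: <T=((λw. ((λv. -3) -1)) ((λp. ((λu. 0) 3)) -1)), E=∅, St=∅>
t=1: <T=(λw. ((λv. -3) -1)), E=∅, St=[thunk]>
t=2: <T=((λv. -3) -1), E={w↦thunk(((λp. ((λu. 0) 3)) -1), ∅)}, St=∅>
t=3: <T=(λv. -3), E={w↦thunk(((λp. ((λu. 0) 3)) -1), ∅)}, St=[thunk]>
t=4: <T=-3, E={v↦thunk(-1, {w↦thunk(((λp. ((λu. 0) 3)) -1), ∅)}), w↦thunk(((λp. ((λu. 0) 3)) -1), ∅)}, St=∅>
→ final value -3

Answer: -3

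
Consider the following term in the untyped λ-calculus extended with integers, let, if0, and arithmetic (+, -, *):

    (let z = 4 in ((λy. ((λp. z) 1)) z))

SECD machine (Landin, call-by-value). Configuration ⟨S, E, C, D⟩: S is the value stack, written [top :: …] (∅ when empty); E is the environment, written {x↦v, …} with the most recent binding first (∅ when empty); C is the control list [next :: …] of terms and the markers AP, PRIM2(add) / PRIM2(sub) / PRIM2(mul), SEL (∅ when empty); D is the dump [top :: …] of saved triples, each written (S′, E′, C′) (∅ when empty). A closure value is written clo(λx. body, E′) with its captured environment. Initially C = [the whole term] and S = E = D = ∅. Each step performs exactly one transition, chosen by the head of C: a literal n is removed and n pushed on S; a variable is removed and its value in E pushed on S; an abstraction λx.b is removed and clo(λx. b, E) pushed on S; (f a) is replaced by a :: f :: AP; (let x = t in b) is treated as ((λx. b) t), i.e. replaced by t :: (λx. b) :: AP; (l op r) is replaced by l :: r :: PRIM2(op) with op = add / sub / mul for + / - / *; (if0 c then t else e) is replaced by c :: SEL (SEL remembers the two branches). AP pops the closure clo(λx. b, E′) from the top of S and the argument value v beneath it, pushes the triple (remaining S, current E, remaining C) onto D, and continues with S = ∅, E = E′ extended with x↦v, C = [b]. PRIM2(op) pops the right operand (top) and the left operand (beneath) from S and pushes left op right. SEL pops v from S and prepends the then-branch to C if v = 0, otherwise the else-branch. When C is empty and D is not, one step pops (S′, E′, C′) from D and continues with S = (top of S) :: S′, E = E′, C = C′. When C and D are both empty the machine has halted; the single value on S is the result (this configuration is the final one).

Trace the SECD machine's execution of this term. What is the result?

t=0: ⟨S=∅; E=∅; C=[(let z = 4 in ((λy. ((λp. z) 1)) z))]; D=∅⟩
t=1: ⟨S=∅; E=∅; C=[4 :: (λz. ((λy. ((λp. z) 1)) z)) :: AP]; D=∅⟩
t=2: ⟨S=[4]; E=∅; C=[(λz. ((λy. ((λp. z) 1)) z)) :: AP]; D=∅⟩
t=3: ⟨S=[clo(λz. ((λy. ((λp. z) 1)) z), ∅) :: 4]; E=∅; C=[AP]; D=∅⟩
t=4: ⟨S=∅; E={z↦4}; C=[((λy. ((λp. z) 1)) z)]; D=[(∅, ∅, ∅)]⟩
t=5: ⟨S=∅; E={z↦4}; C=[z :: (λy. ((λp. z) 1)) :: AP]; D=[(∅, ∅, ∅)]⟩
t=6: ⟨S=[4]; E={z↦4}; C=[(λy. ((λp. z) 1)) :: AP]; D=[(∅, ∅, ∅)]⟩
t=7: ⟨S=[clo(λy. ((λp. z) 1), {z↦4}) :: 4]; E={z↦4}; C=[AP]; D=[(∅, ∅, ∅)]⟩
t=8: ⟨S=∅; E={y↦4, z↦4}; C=[((λp. z) 1)]; D=[(∅, {z↦4}, ∅) :: (∅, ∅, ∅)]⟩
t=9: ⟨S=∅; E={y↦4, z↦4}; C=[1 :: (λp. z) :: AP]; D=[(∅, {z↦4}, ∅) :: (∅, ∅, ∅)]⟩
t=10: ⟨S=[1]; E={y↦4, z↦4}; C=[(λp. z) :: AP]; D=[(∅, {z↦4}, ∅) :: (∅, ∅, ∅)]⟩
t=11: ⟨S=[clo(λp. z, {y↦4, z↦4}) :: 1]; E={y↦4, z↦4}; C=[AP]; D=[(∅, {z↦4}, ∅) :: (∅, ∅, ∅)]⟩
t=12: ⟨S=∅; E={p↦1, y↦4, z↦4}; C=[z]; D=[(∅, {y↦4, z↦4}, ∅) :: (∅, {z↦4}, ∅) :: (∅, ∅, ∅)]⟩
t=13: ⟨S=[4]; E={p↦1, y↦4, z↦4}; C=∅; D=[(∅, {y↦4, z↦4}, ∅) :: (∅, {z↦4}, ∅) :: (∅, ∅, ∅)]⟩
t=14: ⟨S=[4]; E={y↦4, z↦4}; C=∅; D=[(∅, {z↦4}, ∅) :: (∅, ∅, ∅)]⟩
t=15: ⟨S=[4]; E={z↦4}; C=∅; D=[(∅, ∅, ∅)]⟩
t=16: ⟨S=[4]; E=∅; C=∅; D=∅⟩
→ final value 4

Answer: 4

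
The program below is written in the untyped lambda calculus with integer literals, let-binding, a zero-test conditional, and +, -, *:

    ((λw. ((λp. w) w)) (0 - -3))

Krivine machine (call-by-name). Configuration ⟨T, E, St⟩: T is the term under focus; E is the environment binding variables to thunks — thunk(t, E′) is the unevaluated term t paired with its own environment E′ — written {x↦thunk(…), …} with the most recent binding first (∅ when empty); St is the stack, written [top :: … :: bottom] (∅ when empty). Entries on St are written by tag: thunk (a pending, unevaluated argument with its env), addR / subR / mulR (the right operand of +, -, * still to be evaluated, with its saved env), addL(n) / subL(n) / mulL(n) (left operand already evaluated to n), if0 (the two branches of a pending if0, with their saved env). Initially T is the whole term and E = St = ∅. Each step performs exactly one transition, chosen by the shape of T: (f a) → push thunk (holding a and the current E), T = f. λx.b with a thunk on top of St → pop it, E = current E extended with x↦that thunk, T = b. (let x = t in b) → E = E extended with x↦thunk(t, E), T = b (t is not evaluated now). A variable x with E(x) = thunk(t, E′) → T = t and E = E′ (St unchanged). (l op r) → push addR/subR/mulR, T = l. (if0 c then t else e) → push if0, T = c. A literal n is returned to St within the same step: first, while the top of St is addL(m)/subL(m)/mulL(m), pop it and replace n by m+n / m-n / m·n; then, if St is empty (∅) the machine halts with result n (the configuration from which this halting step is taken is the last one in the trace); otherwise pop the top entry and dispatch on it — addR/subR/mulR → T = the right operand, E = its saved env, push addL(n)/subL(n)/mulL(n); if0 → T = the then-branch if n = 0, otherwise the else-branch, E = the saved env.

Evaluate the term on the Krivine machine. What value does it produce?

Answer: 3

Machine steps:
step 0: <T=((λw. ((λp. w) w)) (0 - -3)), E=∅, St=∅>
step 1: <T=(λw. ((λp. w) w)), E=∅, St=[thunk]>
step 2: <T=((λp. w) w), E={w↦thunk((0 - -3), ∅)}, St=∅>
step 3: <T=(λp. w), E={w↦thunk((0 - -3), ∅)}, St=[thunk]>
step 4: <T=w, E={p↦thunk(w, {w↦thunk((0 - -3), ∅)}), w↦thunk((0 - -3), ∅)}, St=∅>
step 5: <T=(0 - -3), E=∅, St=∅>
step 6: <T=0, E=∅, St=[subR]>
step 7: <T=-3, E=∅, St=[subL(0)]>
→ final value 3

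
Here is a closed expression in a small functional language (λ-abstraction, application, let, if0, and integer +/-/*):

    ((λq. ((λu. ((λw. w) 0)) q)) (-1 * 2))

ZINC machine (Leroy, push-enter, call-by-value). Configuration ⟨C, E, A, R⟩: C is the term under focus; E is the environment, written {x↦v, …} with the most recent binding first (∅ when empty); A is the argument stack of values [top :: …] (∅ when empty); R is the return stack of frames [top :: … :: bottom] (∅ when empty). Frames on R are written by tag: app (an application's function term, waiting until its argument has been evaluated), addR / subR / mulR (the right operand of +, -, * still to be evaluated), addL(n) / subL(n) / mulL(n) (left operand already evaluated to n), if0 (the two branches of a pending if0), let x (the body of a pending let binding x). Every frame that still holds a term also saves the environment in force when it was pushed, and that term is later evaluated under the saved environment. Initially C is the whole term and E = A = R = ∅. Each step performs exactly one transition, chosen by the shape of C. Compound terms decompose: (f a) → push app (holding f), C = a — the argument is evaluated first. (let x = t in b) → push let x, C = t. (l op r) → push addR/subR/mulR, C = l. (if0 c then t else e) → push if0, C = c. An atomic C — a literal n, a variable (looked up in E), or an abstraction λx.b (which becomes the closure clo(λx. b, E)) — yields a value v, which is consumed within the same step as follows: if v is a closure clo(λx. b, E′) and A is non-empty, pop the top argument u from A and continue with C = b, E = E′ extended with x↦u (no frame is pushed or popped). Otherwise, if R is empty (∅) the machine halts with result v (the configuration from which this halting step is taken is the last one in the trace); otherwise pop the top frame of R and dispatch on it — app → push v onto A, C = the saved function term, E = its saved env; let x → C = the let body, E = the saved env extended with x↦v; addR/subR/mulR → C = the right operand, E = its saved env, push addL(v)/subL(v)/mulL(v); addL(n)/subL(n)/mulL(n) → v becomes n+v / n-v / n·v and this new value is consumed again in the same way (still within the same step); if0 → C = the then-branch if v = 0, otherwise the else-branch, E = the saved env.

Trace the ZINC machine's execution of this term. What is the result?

0. ⟨C=((λq. ((λu. ((λw. w) 0)) q)) (-1 * 2)); E=∅; A=∅; R=∅⟩
1. ⟨C=(-1 * 2); E=∅; A=∅; R=[app]⟩
2. ⟨C=-1; E=∅; A=∅; R=[mulR :: app]⟩
3. ⟨C=2; E=∅; A=∅; R=[mulL(-1) :: app]⟩
4. ⟨C=(λq. ((λu. ((λw. w) 0)) q)); E=∅; A=[-2]; R=∅⟩
5. ⟨C=((λu. ((λw. w) 0)) q); E={q↦-2}; A=∅; R=∅⟩
6. ⟨C=q; E={q↦-2}; A=∅; R=[app]⟩
7. ⟨C=(λu. ((λw. w) 0)); E={q↦-2}; A=[-2]; R=∅⟩
8. ⟨C=((λw. w) 0); E={u↦-2, q↦-2}; A=∅; R=∅⟩
9. ⟨C=0; E={u↦-2, q↦-2}; A=∅; R=[app]⟩
10. ⟨C=(λw. w); E={u↦-2, q↦-2}; A=[0]; R=∅⟩
11. ⟨C=w; E={w↦0, u↦-2, q↦-2}; A=∅; R=∅⟩
→ final value 0

Answer: 0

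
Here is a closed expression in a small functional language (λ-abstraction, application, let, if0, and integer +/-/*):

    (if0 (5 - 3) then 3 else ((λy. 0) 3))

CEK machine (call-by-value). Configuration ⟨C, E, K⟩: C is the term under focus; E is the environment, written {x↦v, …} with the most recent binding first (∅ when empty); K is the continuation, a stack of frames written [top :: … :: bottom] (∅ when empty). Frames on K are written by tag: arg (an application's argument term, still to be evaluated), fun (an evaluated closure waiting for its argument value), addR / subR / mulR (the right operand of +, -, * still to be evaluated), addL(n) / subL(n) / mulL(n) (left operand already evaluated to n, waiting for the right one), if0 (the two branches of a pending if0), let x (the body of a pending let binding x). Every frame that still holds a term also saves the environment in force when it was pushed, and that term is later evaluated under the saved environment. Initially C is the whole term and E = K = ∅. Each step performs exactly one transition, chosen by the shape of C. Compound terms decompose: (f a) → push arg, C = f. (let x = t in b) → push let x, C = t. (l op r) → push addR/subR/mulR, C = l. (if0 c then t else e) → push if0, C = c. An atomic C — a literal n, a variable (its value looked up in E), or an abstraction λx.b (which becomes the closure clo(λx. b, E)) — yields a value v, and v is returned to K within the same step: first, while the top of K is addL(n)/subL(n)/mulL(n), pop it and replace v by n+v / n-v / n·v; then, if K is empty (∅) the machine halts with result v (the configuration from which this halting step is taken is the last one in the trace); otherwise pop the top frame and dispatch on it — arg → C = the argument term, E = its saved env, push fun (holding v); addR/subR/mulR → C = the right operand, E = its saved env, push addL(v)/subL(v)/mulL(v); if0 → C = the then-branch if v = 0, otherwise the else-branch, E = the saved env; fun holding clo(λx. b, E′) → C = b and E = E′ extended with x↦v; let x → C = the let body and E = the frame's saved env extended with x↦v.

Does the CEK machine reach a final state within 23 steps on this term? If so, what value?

t=0: ⟨C=(if0 (5 - 3) then 3 else ((λy. 0) 3)); E=∅; K=∅⟩
t=1: ⟨C=(5 - 3); E=∅; K=[if0]⟩
t=2: ⟨C=5; E=∅; K=[subR :: if0]⟩
t=3: ⟨C=3; E=∅; K=[subL(5) :: if0]⟩
t=4: ⟨C=((λy. 0) 3); E=∅; K=∅⟩
t=5: ⟨C=(λy. 0); E=∅; K=[arg]⟩
t=6: ⟨C=3; E=∅; K=[fun]⟩
t=7: ⟨C=0; E={y↦3}; K=∅⟩
→ final value 0

Answer: 0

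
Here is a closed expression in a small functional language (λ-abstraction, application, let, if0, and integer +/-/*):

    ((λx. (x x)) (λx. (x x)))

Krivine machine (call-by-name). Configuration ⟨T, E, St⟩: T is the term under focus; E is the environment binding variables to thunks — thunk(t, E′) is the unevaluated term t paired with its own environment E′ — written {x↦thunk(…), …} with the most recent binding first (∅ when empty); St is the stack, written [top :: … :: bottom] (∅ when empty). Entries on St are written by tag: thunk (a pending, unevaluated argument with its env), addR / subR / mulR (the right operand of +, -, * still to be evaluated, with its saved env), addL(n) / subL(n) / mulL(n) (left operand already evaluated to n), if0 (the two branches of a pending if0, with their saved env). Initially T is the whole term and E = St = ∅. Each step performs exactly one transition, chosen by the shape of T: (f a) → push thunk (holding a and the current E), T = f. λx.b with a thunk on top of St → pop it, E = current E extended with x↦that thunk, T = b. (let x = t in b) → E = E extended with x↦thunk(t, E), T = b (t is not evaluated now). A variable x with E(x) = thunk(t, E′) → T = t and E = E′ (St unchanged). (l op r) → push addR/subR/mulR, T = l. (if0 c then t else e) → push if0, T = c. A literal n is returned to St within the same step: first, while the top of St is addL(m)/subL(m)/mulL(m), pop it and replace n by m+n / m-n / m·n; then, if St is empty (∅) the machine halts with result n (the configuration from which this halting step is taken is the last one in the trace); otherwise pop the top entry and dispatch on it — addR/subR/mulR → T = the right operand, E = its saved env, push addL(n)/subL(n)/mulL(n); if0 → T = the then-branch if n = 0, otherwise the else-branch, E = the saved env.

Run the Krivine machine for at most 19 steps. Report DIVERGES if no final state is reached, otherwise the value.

Answer: DIVERGES (no final state within 19 steps)

Execution trace:
0. <T=((λx. (x x)) (λx. (x x))), E=∅, St=∅>
1. <T=(λx. (x x)), E=∅, St=[thunk]>
2. <T=(x x), E={x↦thunk((λx. (x x)), ∅)}, St=∅>
3. <T=x, E={x↦thunk((λx. (x x)), ∅)}, St=[thunk]>
4. <T=(λx. (x x)), E=∅, St=[thunk]>
5. <T=(x x), E={x↦thunk(x, {x↦thunk((λx. (x x)), ∅)})}, St=∅>
6. <T=x, E={x↦thunk(x, {x↦thunk((λx. (x x)), ∅)})}, St=[thunk]>
7. <T=x, E={x↦thunk((λx. (x x)), ∅)}, St=[thunk]>
8. <T=(λx. (x x)), E=∅, St=[thunk]>
9. <T=(x x), E={x↦thunk(x, {x↦thunk(x, {x↦thunk((λx. (x x)), ∅)})})}, St=∅>
10. <T=x, E={x↦thunk(x, {x↦thunk(x, {x↦thunk((λx. (x x)), ∅)})})}, St=[thunk]>
11. <T=x, E={x↦thunk(x, {x↦thunk((λx. (x x)), ∅)})}, St=[thunk]>
12. <T=x, E={x↦thunk((λx. (x x)), ∅)}, St=[thunk]>
13. <T=(λx. (x x)), E=∅, St=[thunk]>
14. <T=(x x), E={x↦thunk(x, {x↦thunk(x, {x↦thunk(x, {x↦thunk((λx. (x x)), ∅)})})})}, St=∅>
15. <T=x, E={x↦thunk(x, {x↦thunk(x, {x↦thunk(x, {x↦thunk((λx. (x x)), ∅)})})})}, St=[thunk]>
16. <T=x, E={x↦thunk(x, {x↦thunk(x, {x↦thunk((λx. (x x)), ∅)})})}, St=[thunk]>
17. <T=x, E={x↦thunk(x, {x↦thunk((λx. (x x)), ∅)})}, St=[thunk]>
18. <T=x, E={x↦thunk((λx. (x x)), ∅)}, St=[thunk]>
19. <T=(λx. (x x)), E=∅, St=[thunk]>
→ 19 transitions taken and the configuration is still not final: no result within 19 steps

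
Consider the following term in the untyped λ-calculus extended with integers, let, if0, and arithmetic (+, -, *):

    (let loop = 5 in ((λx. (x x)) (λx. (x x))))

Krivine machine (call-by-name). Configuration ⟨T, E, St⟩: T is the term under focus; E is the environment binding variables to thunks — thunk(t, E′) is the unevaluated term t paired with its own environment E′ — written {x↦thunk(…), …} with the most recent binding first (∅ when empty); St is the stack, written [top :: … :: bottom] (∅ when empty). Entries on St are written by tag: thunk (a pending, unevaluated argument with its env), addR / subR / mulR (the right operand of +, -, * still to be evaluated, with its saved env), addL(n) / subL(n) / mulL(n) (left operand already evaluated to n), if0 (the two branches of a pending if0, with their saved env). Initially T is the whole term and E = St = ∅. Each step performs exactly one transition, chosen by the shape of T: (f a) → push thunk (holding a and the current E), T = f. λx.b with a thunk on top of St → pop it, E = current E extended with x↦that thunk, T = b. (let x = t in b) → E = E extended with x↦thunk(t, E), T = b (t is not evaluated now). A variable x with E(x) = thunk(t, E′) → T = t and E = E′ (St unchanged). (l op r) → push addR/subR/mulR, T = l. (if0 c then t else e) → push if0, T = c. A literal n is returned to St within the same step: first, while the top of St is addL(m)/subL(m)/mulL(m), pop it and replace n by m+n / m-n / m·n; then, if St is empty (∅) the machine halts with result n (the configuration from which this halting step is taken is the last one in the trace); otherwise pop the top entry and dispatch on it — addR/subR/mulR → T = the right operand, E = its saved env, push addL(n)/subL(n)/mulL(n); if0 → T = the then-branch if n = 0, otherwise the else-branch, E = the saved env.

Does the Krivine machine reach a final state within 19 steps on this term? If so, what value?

t=0: ⟨T=(let loop = 5 in ((λx. (x x)) (λx. (x x)))); E=∅; St=∅⟩
t=1: ⟨T=((λx. (x x)) (λx. (x x))); E={loop↦thunk(5, ∅)}; St=∅⟩
t=2: ⟨T=(λx. (x x)); E={loop↦thunk(5, ∅)}; St=[thunk]⟩
t=3: ⟨T=(x x); E={x↦thunk((λx. (x x)), {loop↦thunk(5, ∅)}), loop↦thunk(5, ∅)}; St=∅⟩
t=4: ⟨T=x; E={x↦thunk((λx. (x x)), {loop↦thunk(5, ∅)}), loop↦thunk(5, ∅)}; St=[thunk]⟩
t=5: ⟨T=(λx. (x x)); E={loop↦thunk(5, ∅)}; St=[thunk]⟩
t=6: ⟨T=(x x); E={x↦thunk(x, {x↦thunk((λx. (x x)), {loop↦thunk(5, ∅)}), loop↦thunk(5, ∅)}), loop↦thunk(5, ∅)}; St=∅⟩
t=7: ⟨T=x; E={x↦thunk(x, {x↦thunk((λx. (x x)), {loop↦thunk(5, ∅)}), loop↦thunk(5, ∅)}), loop↦thunk(5, ∅)}; St=[thunk]⟩
t=8: ⟨T=x; E={x↦thunk((λx. (x x)), {loop↦thunk(5, ∅)}), loop↦thunk(5, ∅)}; St=[thunk]⟩
t=9: ⟨T=(λx. (x x)); E={loop↦thunk(5, ∅)}; St=[thunk]⟩
t=10: ⟨T=(x x); E={x↦thunk(x, {x↦thunk(x, {x↦thunk((λx. (x x)), {loop↦thunk(5, ∅)}), loop↦thunk(5, ∅)}), loop↦thunk(5, ∅)}), loop↦thunk(5, ∅)}; St=∅⟩
t=11: ⟨T=x; E={x↦thunk(x, {x↦thunk(x, {x↦thunk((λx. (x x)), {loop↦thunk(5, ∅)}), loop↦thunk(5, ∅)}), loop↦thunk(5, ∅)}), loop↦thunk(5, ∅)}; St=[thunk]⟩
t=12: ⟨T=x; E={x↦thunk(x, {x↦thunk((λx. (x x)), {loop↦thunk(5, ∅)}), loop↦thunk(5, ∅)}), loop↦thunk(5, ∅)}; St=[thunk]⟩
t=13: ⟨T=x; E={x↦thunk((λx. (x x)), {loop↦thunk(5, ∅)}), loop↦thunk(5, ∅)}; St=[thunk]⟩
t=14: ⟨T=(λx. (x x)); E={loop↦thunk(5, ∅)}; St=[thunk]⟩
t=15: ⟨T=(x x); E={x↦thunk(x, {x↦thunk(x, {x↦thunk(x, {x↦thunk((λx. (x x)), {loop↦thunk(5, ∅)}), loop↦thunk(5, ∅)}), loop↦thunk(5, ∅)}), loop↦thunk(5, ∅)}), loop↦thunk(5, ∅)}; St=∅⟩
t=16: ⟨T=x; E={x↦thunk(x, {x↦thunk(x, {x↦thunk(x, {x↦thunk((λx. (x x)), {loop↦thunk(5, ∅)}), loop↦thunk(5, ∅)}), loop↦thunk(5, ∅)}), loop↦thunk(5, ∅)}), loop↦thunk(5, ∅)}; St=[thunk]⟩
t=17: ⟨T=x; E={x↦thunk(x, {x↦thunk(x, {x↦thunk((λx. (x x)), {loop↦thunk(5, ∅)}), loop↦thunk(5, ∅)}), loop↦thunk(5, ∅)}), loop↦thunk(5, ∅)}; St=[thunk]⟩
t=18: ⟨T=x; E={x↦thunk(x, {x↦thunk((λx. (x x)), {loop↦thunk(5, ∅)}), loop↦thunk(5, ∅)}), loop↦thunk(5, ∅)}; St=[thunk]⟩
t=19: ⟨T=x; E={x↦thunk((λx. (x x)), {loop↦thunk(5, ∅)}), loop↦thunk(5, ∅)}; St=[thunk]⟩
→ 19 transitions taken and the configuration is still not final: no result within 19 steps

Answer: DIVERGES (no final state within 19 steps)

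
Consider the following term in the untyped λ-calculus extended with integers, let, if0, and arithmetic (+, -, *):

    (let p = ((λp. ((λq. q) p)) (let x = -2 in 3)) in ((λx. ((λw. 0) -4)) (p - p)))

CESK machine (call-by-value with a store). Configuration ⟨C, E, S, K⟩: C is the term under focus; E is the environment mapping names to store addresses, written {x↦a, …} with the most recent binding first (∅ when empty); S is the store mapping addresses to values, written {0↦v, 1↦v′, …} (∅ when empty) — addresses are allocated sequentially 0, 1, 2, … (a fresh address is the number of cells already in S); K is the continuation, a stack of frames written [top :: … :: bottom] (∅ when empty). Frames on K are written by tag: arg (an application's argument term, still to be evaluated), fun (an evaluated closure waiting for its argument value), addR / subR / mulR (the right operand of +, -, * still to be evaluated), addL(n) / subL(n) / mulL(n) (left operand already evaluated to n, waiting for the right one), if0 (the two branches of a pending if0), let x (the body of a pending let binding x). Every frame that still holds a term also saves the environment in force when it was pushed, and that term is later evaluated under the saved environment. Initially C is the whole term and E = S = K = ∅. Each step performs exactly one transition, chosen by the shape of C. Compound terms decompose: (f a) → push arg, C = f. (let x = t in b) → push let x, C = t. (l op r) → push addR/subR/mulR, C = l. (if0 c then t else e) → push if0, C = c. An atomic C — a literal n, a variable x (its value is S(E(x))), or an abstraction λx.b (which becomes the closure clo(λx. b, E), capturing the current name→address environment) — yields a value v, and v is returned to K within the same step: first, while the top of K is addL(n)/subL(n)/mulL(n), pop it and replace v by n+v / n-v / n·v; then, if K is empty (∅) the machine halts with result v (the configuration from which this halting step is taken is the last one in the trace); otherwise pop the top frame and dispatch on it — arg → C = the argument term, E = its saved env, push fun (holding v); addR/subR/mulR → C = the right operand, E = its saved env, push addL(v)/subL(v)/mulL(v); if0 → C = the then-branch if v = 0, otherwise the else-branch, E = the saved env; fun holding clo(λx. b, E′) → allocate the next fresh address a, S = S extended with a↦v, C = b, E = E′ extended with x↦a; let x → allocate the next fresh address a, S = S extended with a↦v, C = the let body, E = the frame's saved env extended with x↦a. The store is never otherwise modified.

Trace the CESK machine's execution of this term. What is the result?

step 0: <C=(let p = ((λp. ((λq. q) p)) (let x = -2 in 3)) in ((λx. ((λw. 0) -4)) (p - p))), E=∅, S=∅, K=∅>
step 1: <C=((λp. ((λq. q) p)) (let x = -2 in 3)), E=∅, S=∅, K=[let p]>
step 2: <C=(λp. ((λq. q) p)), E=∅, S=∅, K=[arg :: let p]>
step 3: <C=(let x = -2 in 3), E=∅, S=∅, K=[fun :: let p]>
step 4: <C=-2, E=∅, S=∅, K=[let x :: fun :: let p]>
step 5: <C=3, E={x↦0}, S={0↦-2}, K=[fun :: let p]>
step 6: <C=((λq. q) p), E={p↦1}, S={0↦-2, 1↦3}, K=[let p]>
step 7: <C=(λq. q), E={p↦1}, S={0↦-2, 1↦3}, K=[arg :: let p]>
step 8: <C=p, E={p↦1}, S={0↦-2, 1↦3}, K=[fun :: let p]>
step 9: <C=q, E={q↦2, p↦1}, S={0↦-2, 1↦3, 2↦3}, K=[let p]>
step 10: <C=((λx. ((λw. 0) -4)) (p - p)), E={p↦3}, S={0↦-2, 1↦3, 2↦3, 3↦3}, K=∅>
step 11: <C=(λx. ((λw. 0) -4)), E={p↦3}, S={0↦-2, 1↦3, 2↦3, 3↦3}, K=[arg]>
step 12: <C=(p - p), E={p↦3}, S={0↦-2, 1↦3, 2↦3, 3↦3}, K=[fun]>
step 13: <C=p, E={p↦3}, S={0↦-2, 1↦3, 2↦3, 3↦3}, K=[subR :: fun]>
step 14: <C=p, E={p↦3}, S={0↦-2, 1↦3, 2↦3, 3↦3}, K=[subL(3) :: fun]>
step 15: <C=((λw. 0) -4), E={x↦4, p↦3}, S={0↦-2, 1↦3, 2↦3, 3↦3, 4↦0}, K=∅>
step 16: <C=(λw. 0), E={x↦4, p↦3}, S={0↦-2, 1↦3, 2↦3, 3↦3, 4↦0}, K=[arg]>
step 17: <C=-4, E={x↦4, p↦3}, S={0↦-2, 1↦3, 2↦3, 3↦3, 4↦0}, K=[fun]>
step 18: <C=0, E={w↦5, x↦4, p↦3}, S={0↦-2, 1↦3, 2↦3, 3↦3, 4↦0, 5↦-4}, K=∅>
→ final value 0

Answer: 0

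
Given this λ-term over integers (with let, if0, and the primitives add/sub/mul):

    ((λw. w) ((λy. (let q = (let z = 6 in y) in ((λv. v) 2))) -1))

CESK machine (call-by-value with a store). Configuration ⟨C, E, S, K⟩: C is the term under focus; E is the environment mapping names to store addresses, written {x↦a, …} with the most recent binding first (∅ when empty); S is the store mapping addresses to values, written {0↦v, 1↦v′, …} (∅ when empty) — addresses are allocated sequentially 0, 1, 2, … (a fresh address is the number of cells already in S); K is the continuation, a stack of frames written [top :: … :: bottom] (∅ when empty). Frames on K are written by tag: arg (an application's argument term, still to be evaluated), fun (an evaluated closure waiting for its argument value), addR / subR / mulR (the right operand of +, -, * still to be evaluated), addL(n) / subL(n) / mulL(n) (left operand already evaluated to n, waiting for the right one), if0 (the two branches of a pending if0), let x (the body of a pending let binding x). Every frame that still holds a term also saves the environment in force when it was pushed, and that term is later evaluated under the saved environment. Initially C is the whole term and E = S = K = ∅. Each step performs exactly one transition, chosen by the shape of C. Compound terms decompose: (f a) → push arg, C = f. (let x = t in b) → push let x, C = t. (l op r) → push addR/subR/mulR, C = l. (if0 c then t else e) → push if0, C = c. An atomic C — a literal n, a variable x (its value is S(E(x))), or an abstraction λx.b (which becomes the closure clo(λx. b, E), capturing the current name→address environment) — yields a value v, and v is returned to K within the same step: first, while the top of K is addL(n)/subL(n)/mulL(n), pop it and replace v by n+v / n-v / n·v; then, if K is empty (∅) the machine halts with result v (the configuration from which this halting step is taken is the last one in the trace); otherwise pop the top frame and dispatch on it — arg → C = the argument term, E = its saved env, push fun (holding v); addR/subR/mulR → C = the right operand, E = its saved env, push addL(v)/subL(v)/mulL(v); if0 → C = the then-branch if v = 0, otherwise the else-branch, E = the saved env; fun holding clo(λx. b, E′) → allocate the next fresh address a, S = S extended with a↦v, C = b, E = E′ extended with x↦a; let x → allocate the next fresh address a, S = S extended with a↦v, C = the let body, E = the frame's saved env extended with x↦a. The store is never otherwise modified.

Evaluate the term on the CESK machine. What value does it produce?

t=0: ⟨C=((λw. w) ((λy. (let q = (let z = 6 in y) in ((λv. v) 2))) -1)); E=∅; S=∅; K=∅⟩
t=1: ⟨C=(λw. w); E=∅; S=∅; K=[arg]⟩
t=2: ⟨C=((λy. (let q = (let z = 6 in y) in ((λv. v) 2))) -1); E=∅; S=∅; K=[fun]⟩
t=3: ⟨C=(λy. (let q = (let z = 6 in y) in ((λv. v) 2))); E=∅; S=∅; K=[arg :: fun]⟩
t=4: ⟨C=-1; E=∅; S=∅; K=[fun :: fun]⟩
t=5: ⟨C=(let q = (let z = 6 in y) in ((λv. v) 2)); E={y↦0}; S={0↦-1}; K=[fun]⟩
t=6: ⟨C=(let z = 6 in y); E={y↦0}; S={0↦-1}; K=[let q :: fun]⟩
t=7: ⟨C=6; E={y↦0}; S={0↦-1}; K=[let z :: let q :: fun]⟩
t=8: ⟨C=y; E={z↦1, y↦0}; S={0↦-1, 1↦6}; K=[let q :: fun]⟩
t=9: ⟨C=((λv. v) 2); E={q↦2, y↦0}; S={0↦-1, 1↦6, 2↦-1}; K=[fun]⟩
t=10: ⟨C=(λv. v); E={q↦2, y↦0}; S={0↦-1, 1↦6, 2↦-1}; K=[arg :: fun]⟩
t=11: ⟨C=2; E={q↦2, y↦0}; S={0↦-1, 1↦6, 2↦-1}; K=[fun :: fun]⟩
t=12: ⟨C=v; E={v↦3, q↦2, y↦0}; S={0↦-1, 1↦6, 2↦-1, 3↦2}; K=[fun]⟩
t=13: ⟨C=w; E={w↦4}; S={0↦-1, 1↦6, 2↦-1, 3↦2, 4↦2}; K=∅⟩
→ final value 2

Answer: 2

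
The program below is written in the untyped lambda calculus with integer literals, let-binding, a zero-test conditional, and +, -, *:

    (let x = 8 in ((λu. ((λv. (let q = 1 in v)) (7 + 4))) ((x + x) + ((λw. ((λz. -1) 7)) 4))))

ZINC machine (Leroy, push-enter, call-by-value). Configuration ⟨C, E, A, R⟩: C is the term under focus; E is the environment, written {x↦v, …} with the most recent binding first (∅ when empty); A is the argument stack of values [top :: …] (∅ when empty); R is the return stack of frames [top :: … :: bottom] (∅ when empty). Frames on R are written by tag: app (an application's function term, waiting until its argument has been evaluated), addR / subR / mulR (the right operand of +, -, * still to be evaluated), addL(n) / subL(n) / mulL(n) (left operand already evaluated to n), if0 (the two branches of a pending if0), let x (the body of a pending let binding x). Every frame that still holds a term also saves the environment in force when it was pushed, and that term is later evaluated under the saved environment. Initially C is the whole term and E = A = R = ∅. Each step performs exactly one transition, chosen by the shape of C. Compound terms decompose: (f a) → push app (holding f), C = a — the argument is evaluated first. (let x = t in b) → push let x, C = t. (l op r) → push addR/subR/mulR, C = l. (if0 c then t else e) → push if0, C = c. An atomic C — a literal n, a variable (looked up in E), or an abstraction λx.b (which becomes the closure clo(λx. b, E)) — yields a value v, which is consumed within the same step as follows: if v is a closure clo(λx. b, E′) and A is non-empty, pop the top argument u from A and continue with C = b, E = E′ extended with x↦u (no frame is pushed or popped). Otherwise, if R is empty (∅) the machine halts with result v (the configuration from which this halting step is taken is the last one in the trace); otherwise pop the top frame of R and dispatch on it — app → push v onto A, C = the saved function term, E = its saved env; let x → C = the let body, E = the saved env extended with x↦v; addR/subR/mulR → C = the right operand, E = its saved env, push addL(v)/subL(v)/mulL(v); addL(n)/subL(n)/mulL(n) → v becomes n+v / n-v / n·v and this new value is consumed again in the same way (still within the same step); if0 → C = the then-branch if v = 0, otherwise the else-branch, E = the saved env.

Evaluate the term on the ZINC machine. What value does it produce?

step 0: <C=(let x = 8 in ((λu. ((λv. (let q = 1 in v)) (7 + 4))) ((x + x) + ((λw. ((λz. -1) 7)) 4)))), E=∅, A=∅, R=∅>
step 1: <C=8, E=∅, A=∅, R=[let x]>
step 2: <C=((λu. ((λv. (let q = 1 in v)) (7 + 4))) ((x + x) + ((λw. ((λz. -1) 7)) 4))), E={x↦8}, A=∅, R=∅>
step 3: <C=((x + x) + ((λw. ((λz. -1) 7)) 4)), E={x↦8}, A=∅, R=[app]>
step 4: <C=(x + x), E={x↦8}, A=∅, R=[addR :: app]>
step 5: <C=x, E={x↦8}, A=∅, R=[addR :: addR :: app]>
step 6: <C=x, E={x↦8}, A=∅, R=[addL(8) :: addR :: app]>
step 7: <C=((λw. ((λz. -1) 7)) 4), E={x↦8}, A=∅, R=[addL(16) :: app]>
step 8: <C=4, E={x↦8}, A=∅, R=[app :: addL(16) :: app]>
step 9: <C=(λw. ((λz. -1) 7)), E={x↦8}, A=[4], R=[addL(16) :: app]>
step 10: <C=((λz. -1) 7), E={w↦4, x↦8}, A=∅, R=[addL(16) :: app]>
step 11: <C=7, E={w↦4, x↦8}, A=∅, R=[app :: addL(16) :: app]>
step 12: <C=(λz. -1), E={w↦4, x↦8}, A=[7], R=[addL(16) :: app]>
step 13: <C=-1, E={z↦7, w↦4, x↦8}, A=∅, R=[addL(16) :: app]>
step 14: <C=(λu. ((λv. (let q = 1 in v)) (7 + 4))), E={x↦8}, A=[15], R=∅>
step 15: <C=((λv. (let q = 1 in v)) (7 + 4)), E={u↦15, x↦8}, A=∅, R=∅>
step 16: <C=(7 + 4), E={u↦15, x↦8}, A=∅, R=[app]>
step 17: <C=7, E={u↦15, x↦8}, A=∅, R=[addR :: app]>
step 18: <C=4, E={u↦15, x↦8}, A=∅, R=[addL(7) :: app]>
step 19: <C=(λv. (let q = 1 in v)), E={u↦15, x↦8}, A=[11], R=∅>
step 20: <C=(let q = 1 in v), E={v↦11, u↦15, x↦8}, A=∅, R=∅>
step 21: <C=1, E={v↦11, u↦15, x↦8}, A=∅, R=[let q]>
step 22: <C=v, E={q↦1, v↦11, u↦15, x↦8}, A=∅, R=∅>
→ final value 11

Answer: 11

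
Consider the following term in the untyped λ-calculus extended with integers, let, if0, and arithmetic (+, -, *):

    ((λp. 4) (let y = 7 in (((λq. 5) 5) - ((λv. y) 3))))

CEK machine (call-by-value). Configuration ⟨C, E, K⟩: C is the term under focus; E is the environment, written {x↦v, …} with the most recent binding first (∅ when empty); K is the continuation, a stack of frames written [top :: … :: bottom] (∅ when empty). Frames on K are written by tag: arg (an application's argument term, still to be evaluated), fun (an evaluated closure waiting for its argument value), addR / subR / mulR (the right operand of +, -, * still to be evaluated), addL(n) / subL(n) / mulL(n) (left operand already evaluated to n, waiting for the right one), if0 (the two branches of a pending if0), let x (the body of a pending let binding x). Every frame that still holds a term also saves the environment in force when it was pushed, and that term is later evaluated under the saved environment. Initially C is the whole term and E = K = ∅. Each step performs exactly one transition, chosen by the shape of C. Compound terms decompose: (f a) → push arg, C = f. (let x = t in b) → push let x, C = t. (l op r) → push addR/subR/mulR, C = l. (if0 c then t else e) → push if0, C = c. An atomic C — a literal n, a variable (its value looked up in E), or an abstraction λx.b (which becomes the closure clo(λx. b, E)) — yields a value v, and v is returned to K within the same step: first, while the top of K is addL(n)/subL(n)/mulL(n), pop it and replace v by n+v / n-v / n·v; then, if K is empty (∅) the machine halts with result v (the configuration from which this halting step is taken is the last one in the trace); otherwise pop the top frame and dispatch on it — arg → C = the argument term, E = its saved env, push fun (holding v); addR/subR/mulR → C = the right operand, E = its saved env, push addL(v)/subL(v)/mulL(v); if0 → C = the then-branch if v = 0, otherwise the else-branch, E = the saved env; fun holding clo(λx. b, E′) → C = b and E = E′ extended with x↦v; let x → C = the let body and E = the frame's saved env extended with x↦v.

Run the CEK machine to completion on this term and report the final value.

t=0: ⟨C=((λp. 4) (let y = 7 in (((λq. 5) 5) - ((λv. y) 3)))); E=∅; K=∅⟩
t=1: ⟨C=(λp. 4); E=∅; K=[arg]⟩
t=2: ⟨C=(let y = 7 in (((λq. 5) 5) - ((λv. y) 3))); E=∅; K=[fun]⟩
t=3: ⟨C=7; E=∅; K=[let y :: fun]⟩
t=4: ⟨C=(((λq. 5) 5) - ((λv. y) 3)); E={y↦7}; K=[fun]⟩
t=5: ⟨C=((λq. 5) 5); E={y↦7}; K=[subR :: fun]⟩
t=6: ⟨C=(λq. 5); E={y↦7}; K=[arg :: subR :: fun]⟩
t=7: ⟨C=5; E={y↦7}; K=[fun :: subR :: fun]⟩
t=8: ⟨C=5; E={q↦5, y↦7}; K=[subR :: fun]⟩
t=9: ⟨C=((λv. y) 3); E={y↦7}; K=[subL(5) :: fun]⟩
t=10: ⟨C=(λv. y); E={y↦7}; K=[arg :: subL(5) :: fun]⟩
t=11: ⟨C=3; E={y↦7}; K=[fun :: subL(5) :: fun]⟩
t=12: ⟨C=y; E={v↦3, y↦7}; K=[subL(5) :: fun]⟩
t=13: ⟨C=4; E={p↦-2}; K=∅⟩
→ final value 4

Answer: 4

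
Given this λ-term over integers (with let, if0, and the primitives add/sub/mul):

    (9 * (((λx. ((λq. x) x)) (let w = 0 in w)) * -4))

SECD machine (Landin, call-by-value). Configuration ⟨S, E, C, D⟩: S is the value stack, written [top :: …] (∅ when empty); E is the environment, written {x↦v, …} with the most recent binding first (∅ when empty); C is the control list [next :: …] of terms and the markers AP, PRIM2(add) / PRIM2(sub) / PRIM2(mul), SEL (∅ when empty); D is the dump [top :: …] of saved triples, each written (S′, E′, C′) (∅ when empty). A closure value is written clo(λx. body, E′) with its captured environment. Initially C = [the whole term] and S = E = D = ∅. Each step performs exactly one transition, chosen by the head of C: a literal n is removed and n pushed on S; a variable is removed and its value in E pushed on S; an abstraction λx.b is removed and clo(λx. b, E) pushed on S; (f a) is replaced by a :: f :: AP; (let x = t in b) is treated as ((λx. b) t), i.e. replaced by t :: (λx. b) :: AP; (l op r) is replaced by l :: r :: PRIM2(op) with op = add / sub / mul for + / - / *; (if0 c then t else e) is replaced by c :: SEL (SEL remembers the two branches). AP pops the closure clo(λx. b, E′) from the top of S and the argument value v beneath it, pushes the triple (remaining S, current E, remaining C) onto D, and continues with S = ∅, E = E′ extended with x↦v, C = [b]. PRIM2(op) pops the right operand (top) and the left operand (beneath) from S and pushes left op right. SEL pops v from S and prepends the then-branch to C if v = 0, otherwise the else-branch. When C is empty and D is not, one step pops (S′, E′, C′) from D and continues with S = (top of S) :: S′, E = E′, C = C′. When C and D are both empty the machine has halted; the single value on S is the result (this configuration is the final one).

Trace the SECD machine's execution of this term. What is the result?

step 0: ⟨S=∅; E=∅; C=[(9 * (((λx. ((λq. x) x)) (let w = 0 in w)) * -4))]; D=∅⟩
step 1: ⟨S=∅; E=∅; C=[9 :: (((λx. ((λq. x) x)) (let w = 0 in w)) * -4) :: PRIM2(mul)]; D=∅⟩
step 2: ⟨S=[9]; E=∅; C=[(((λx. ((λq. x) x)) (let w = 0 in w)) * -4) :: PRIM2(mul)]; D=∅⟩
step 3: ⟨S=[9]; E=∅; C=[((λx. ((λq. x) x)) (let w = 0 in w)) :: -4 :: PRIM2(mul) :: PRIM2(mul)]; D=∅⟩
step 4: ⟨S=[9]; E=∅; C=[(let w = 0 in w) :: (λx. ((λq. x) x)) :: AP :: -4 :: PRIM2(mul) :: PRIM2(mul)]; D=∅⟩
step 5: ⟨S=[9]; E=∅; C=[0 :: (λw. w) :: AP :: (λx. ((λq. x) x)) :: AP :: -4 :: PRIM2(mul) :: PRIM2(mul)]; D=∅⟩
step 6: ⟨S=[0 :: 9]; E=∅; C=[(λw. w) :: AP :: (λx. ((λq. x) x)) :: AP :: -4 :: PRIM2(mul) :: PRIM2(mul)]; D=∅⟩
step 7: ⟨S=[clo(λw. w, ∅) :: 0 :: 9]; E=∅; C=[AP :: (λx. ((λq. x) x)) :: AP :: -4 :: PRIM2(mul) :: PRIM2(mul)]; D=∅⟩
step 8: ⟨S=∅; E={w↦0}; C=[w]; D=[([9], ∅, [(λx. ((λq. x) x)) :: AP :: -4 :: PRIM2(mul) :: PRIM2(mul)])]⟩
step 9: ⟨S=[0]; E={w↦0}; C=∅; D=[([9], ∅, [(λx. ((λq. x) x)) :: AP :: -4 :: PRIM2(mul) :: PRIM2(mul)])]⟩
step 10: ⟨S=[0 :: 9]; E=∅; C=[(λx. ((λq. x) x)) :: AP :: -4 :: PRIM2(mul) :: PRIM2(mul)]; D=∅⟩
step 11: ⟨S=[clo(λx. ((λq. x) x), ∅) :: 0 :: 9]; E=∅; C=[AP :: -4 :: PRIM2(mul) :: PRIM2(mul)]; D=∅⟩
step 12: ⟨S=∅; E={x↦0}; C=[((λq. x) x)]; D=[([9], ∅, [-4 :: PRIM2(mul) :: PRIM2(mul)])]⟩
step 13: ⟨S=∅; E={x↦0}; C=[x :: (λq. x) :: AP]; D=[([9], ∅, [-4 :: PRIM2(mul) :: PRIM2(mul)])]⟩
step 14: ⟨S=[0]; E={x↦0}; C=[(λq. x) :: AP]; D=[([9], ∅, [-4 :: PRIM2(mul) :: PRIM2(mul)])]⟩
step 15: ⟨S=[clo(λq. x, {x↦0}) :: 0]; E={x↦0}; C=[AP]; D=[([9], ∅, [-4 :: PRIM2(mul) :: PRIM2(mul)])]⟩
step 16: ⟨S=∅; E={q↦0, x↦0}; C=[x]; D=[(∅, {x↦0}, ∅) :: ([9], ∅, [-4 :: PRIM2(mul) :: PRIM2(mul)])]⟩
step 17: ⟨S=[0]; E={q↦0, x↦0}; C=∅; D=[(∅, {x↦0}, ∅) :: ([9], ∅, [-4 :: PRIM2(mul) :: PRIM2(mul)])]⟩
step 18: ⟨S=[0]; E={x↦0}; C=∅; D=[([9], ∅, [-4 :: PRIM2(mul) :: PRIM2(mul)])]⟩
step 19: ⟨S=[0 :: 9]; E=∅; C=[-4 :: PRIM2(mul) :: PRIM2(mul)]; D=∅⟩
step 20: ⟨S=[-4 :: 0 :: 9]; E=∅; C=[PRIM2(mul) :: PRIM2(mul)]; D=∅⟩
step 21: ⟨S=[0 :: 9]; E=∅; C=[PRIM2(mul)]; D=∅⟩
step 22: ⟨S=[0]; E=∅; C=∅; D=∅⟩
→ final value 0

Answer: 0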